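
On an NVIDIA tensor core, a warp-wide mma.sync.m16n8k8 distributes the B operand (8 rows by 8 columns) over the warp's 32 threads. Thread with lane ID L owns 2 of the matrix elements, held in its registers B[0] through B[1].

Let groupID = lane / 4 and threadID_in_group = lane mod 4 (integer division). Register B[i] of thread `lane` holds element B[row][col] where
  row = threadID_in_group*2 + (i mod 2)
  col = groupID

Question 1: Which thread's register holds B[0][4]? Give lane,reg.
c=4⇒gr=4  r=0⇒th=0,odd=0
L=4*4+0=16  i=0=0

16,0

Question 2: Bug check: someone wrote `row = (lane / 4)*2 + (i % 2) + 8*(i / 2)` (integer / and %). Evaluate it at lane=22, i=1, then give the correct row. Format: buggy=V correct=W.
buggy=11 correct=5

`(lane / 4)*2 + (i % 2) + 8*(i / 2)`[22,1]→11
lane 22: G=5 (22/4), T=2 (22%4)
i=1: r=2*2+1=5, c=G=5
row: 11 vs 5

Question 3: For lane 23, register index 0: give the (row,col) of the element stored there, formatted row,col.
L=23⇒gr=23>>2=5, th=23&3=3
[0]⇒row 3·2+0=6  col gr=5

6,5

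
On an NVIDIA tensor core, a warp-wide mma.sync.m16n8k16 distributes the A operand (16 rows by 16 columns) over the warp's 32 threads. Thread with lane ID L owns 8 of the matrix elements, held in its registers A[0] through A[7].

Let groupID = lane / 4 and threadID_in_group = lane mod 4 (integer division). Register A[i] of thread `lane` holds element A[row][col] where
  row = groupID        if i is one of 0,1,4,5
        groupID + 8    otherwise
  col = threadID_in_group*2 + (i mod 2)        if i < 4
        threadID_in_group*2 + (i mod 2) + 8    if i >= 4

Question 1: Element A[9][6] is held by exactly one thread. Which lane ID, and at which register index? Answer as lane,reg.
7,2

r:9=>grp=1,rB=1  c:6=>cB=0,tig=3,lo=0
L=1*4+3=7  i=0*4+1*2+0=2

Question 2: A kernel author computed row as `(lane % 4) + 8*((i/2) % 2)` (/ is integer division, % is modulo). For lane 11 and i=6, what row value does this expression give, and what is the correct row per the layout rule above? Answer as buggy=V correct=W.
buggy=11 correct=10

`(lane % 4) + 8*((i/2) % 2)`[11,6]->11
11: g=2,t=3
[6] (2+8,3*2+0+8) = (10,14)
row: 11 vs 10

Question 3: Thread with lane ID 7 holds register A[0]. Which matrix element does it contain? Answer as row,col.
1,6

L=7->g=7>>2=1, t=7&3=3
[0]->row 1+0=1  col 3·2+0+0=6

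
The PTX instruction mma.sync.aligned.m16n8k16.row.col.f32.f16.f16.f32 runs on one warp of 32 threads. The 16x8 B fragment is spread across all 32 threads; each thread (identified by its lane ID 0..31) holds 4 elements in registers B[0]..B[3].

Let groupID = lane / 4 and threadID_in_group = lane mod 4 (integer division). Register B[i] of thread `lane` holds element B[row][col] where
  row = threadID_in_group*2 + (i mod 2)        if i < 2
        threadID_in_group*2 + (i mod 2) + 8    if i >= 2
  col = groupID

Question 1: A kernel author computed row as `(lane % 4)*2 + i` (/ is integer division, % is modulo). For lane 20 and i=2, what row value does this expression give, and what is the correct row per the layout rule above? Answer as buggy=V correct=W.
buggy=2 correct=8

`(lane % 4)*2 + i`[20,2]->2
L=20->gid=20>>2=5, tid=20&3=0
[2]->row 0·2+0+8=8  col gid=5
row: 2 vs 8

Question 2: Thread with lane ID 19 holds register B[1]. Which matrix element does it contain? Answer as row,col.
L=19=>grp=19>>2=4, tig=19&3=3
[1]=>row 3·2+1+0=7  col grp=4

7,4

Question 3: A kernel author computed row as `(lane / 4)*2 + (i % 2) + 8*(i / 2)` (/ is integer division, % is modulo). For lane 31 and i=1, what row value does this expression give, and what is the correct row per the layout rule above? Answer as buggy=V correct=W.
`(lane / 4)*2 + (i % 2) + 8*(i / 2)`[31,1]=>15
lane 31: grp=7 (31/4), tig=3 (31%4)
i=1: r=3*2+1+0=7, c=grp=7
row: 15 vs 7

buggy=15 correct=7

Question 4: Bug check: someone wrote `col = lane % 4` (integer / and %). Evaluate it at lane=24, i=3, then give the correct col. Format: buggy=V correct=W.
buggy=0 correct=6

`lane % 4`[24,3]->0
24: gid=6,tid=0
[3] (0*2+1+8,6) = (9,6)
col: 0 vs 6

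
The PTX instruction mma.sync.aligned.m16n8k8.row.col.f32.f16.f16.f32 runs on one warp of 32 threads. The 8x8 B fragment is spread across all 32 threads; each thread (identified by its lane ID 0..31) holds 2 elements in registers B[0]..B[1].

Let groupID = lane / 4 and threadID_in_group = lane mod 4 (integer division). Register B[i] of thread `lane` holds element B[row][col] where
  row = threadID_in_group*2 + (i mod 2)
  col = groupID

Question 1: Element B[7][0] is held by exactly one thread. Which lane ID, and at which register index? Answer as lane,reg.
3,1

c: 0->gid=0  r: 7->tid=3,i&1=1
L=0*4+3=3  i=1=1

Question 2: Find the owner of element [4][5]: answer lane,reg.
22,0

c: 5->gid=5  r: 4->tid=2,i&1=0
L=5*4+2=22  i=0=0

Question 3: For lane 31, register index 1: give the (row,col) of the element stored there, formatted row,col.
7,7

L=31->gid=31>>2=7, tid=31&3=3
[1]->row 3·2+1=7  col gid=7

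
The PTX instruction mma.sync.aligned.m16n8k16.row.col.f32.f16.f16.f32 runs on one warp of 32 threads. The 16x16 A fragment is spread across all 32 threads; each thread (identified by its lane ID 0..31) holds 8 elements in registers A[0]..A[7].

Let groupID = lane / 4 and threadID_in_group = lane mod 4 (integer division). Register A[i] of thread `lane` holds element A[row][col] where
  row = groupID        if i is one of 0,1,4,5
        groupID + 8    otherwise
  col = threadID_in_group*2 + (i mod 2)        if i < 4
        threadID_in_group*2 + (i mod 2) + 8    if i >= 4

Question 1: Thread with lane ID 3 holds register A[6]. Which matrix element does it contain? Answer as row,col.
lane 3->3/4=0, 3 mod 4=3
i=6  r:0+8->8  c:2·3+0+8->14

8,14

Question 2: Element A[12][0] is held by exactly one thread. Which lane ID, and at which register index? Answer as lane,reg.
r=12->g=4,rb=1  c=0->cb=0,t=0,b0=0
L=4*4+0=16  i=0*4+1*2+0=2

16,2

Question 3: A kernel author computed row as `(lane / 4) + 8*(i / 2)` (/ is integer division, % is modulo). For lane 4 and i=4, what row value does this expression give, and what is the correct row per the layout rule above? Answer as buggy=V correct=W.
`(lane / 4) + 8*(i / 2)`[4,4]=>17
L=4=>grp=4>>2=1, tig=4&3=0
[4]=>row 1+0=1  col 0·2+0+8=8
row: 17 vs 1

buggy=17 correct=1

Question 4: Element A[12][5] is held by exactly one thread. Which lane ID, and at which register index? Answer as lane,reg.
18,3

r=12→G=4,rhi=1  c=5→chi=0,T=2,p=1
L=4*4+2=18  i=0*4+1*2+1=3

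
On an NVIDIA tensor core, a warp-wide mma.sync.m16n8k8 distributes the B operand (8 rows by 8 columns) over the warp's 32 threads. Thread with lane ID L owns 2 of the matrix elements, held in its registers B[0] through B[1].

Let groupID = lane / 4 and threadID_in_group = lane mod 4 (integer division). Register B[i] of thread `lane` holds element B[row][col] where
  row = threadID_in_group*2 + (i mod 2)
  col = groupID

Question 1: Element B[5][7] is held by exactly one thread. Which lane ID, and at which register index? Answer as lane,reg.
30,1

c:7=>grp=7  r:5=>tig=2,lo=1
L=7*4+2=30  i=1=1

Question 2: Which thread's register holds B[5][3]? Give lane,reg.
14,1

c:3=>grp=3  r:5=>tig=2,lo=1
L=3*4+2=14  i=1=1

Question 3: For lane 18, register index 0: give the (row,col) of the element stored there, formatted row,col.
4,4

lane 18: gid=4 (18/4), tid=2 (18%4)
i=0: r=2*2+0=4, c=gid=4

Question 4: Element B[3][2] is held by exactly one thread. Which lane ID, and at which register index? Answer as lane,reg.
9,1

c:2=>grp=2  r:3=>tig=1,lo=1
L=2*4+1=9  i=1=1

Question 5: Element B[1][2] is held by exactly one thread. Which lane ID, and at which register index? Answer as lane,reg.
8,1

c:2=>grp=2  r:1=>tig=0,lo=1
L=2*4+0=8  i=1=1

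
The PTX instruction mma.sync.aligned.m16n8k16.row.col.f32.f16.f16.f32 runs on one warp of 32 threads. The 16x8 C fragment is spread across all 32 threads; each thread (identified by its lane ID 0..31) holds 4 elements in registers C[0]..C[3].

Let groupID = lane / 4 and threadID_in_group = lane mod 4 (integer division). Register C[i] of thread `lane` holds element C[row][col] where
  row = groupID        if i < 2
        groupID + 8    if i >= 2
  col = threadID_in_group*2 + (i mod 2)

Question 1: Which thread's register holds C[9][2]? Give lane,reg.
5,2

r=9⇒gr=1,Rb=1  c=2⇒th=1,odd=0
L=1*4+1=5  i=1*2+0=2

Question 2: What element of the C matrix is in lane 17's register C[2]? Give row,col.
17: G=4,T=1
[2] (4+8,1*2+0) = (12,2)

12,2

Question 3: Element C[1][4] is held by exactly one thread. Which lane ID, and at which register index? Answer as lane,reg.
6,0

r: 1->gid=1,r8=0  c: 4->tid=2,i&1=0
L=1*4+2=6  i=0*2+0=0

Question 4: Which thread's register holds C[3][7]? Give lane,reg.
15,1

r:3=>grp=3,rB=0  c:7=>tig=3,lo=1
L=3*4+3=15  i=0*2+1=1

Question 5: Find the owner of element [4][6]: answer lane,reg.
19,0

r=4⇒gr=4,Rb=0  c=6⇒th=3,odd=0
L=4*4+3=19  i=0*2+0=0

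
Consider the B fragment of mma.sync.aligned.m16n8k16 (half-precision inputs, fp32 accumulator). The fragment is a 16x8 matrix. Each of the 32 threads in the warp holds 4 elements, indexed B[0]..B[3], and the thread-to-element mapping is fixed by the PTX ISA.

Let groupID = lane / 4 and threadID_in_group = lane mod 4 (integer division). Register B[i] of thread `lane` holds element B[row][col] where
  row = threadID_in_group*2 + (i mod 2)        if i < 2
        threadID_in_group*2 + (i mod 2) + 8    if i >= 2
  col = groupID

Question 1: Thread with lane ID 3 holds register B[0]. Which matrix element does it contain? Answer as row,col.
6,0

lane 3⇒3/4=0, 3 mod 4=3
i=0  r:2·3+0+0⇒6  c:0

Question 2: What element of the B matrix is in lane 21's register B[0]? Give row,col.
2,5

lane 21→21/4=5, 21 mod 4=1
i=0  r:2·1+0+0→2  c:5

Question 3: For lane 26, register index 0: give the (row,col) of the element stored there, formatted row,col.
lane 26→26/4=6, 26 mod 4=2
i=0  r:2·2+0+0→4  c:6

4,6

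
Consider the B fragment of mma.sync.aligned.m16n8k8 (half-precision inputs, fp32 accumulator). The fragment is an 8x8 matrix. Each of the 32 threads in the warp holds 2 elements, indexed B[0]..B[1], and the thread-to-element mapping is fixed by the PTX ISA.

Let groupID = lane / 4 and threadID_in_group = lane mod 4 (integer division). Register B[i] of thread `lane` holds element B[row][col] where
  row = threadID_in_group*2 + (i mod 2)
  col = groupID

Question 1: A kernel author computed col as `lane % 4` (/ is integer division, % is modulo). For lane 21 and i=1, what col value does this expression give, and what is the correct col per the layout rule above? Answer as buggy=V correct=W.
buggy=1 correct=5

`lane % 4`[21,1]→1
21: G=5,T=1
[1] (1*2+1,5) = (3,5)
col: 1 vs 5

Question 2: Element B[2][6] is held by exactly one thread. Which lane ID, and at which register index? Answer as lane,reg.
25,0

c=6⇒gr=6  r=2⇒th=1,odd=0
L=6*4+1=25  i=0=0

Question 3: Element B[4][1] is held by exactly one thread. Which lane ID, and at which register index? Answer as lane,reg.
c: 1->gid=1  r: 4->tid=2,i&1=0
L=1*4+2=6  i=0=0

6,0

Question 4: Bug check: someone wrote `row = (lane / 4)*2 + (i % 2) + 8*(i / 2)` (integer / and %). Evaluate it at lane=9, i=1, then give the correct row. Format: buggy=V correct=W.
`(lane / 4)*2 + (i % 2) + 8*(i / 2)`[9,1]⇒5
lane 9⇒9/4=2, 9 mod 4=1
i=1  r:2·1+1⇒3  c:2
row: 5 vs 3

buggy=5 correct=3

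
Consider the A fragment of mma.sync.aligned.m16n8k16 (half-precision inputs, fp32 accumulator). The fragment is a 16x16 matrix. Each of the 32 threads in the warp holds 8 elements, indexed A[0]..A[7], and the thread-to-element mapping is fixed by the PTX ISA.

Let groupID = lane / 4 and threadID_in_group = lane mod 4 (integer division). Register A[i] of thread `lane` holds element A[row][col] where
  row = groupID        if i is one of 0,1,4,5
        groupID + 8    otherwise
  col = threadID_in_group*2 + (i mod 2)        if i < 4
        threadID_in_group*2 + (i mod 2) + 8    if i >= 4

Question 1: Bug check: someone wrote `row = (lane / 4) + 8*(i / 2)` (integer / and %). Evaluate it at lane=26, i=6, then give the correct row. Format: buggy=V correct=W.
`(lane / 4) + 8*(i / 2)`[26,6]⇒30
L=26⇒gr=26>>2=6, th=26&3=2
[6]⇒row 6+8=14  col 2·2+0+8=12
row: 30 vs 14

buggy=30 correct=14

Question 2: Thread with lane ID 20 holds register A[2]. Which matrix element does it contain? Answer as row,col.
13,0

L=20→G=20>>2=5, T=20&3=0
[2]→row 5+8=13  col 0·2+0+0=0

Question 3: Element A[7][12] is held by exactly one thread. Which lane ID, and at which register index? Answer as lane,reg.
r: 7->gid=7,r8=0  c: 12->c8=1,tid=2,i&1=0
L=7*4+2=30  i=1*4+0*2+0=4

30,4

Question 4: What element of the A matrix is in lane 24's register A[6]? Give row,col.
14,8

lane 24: grp=6 (24/4), tig=0 (24%4)
i=6: r=6+8=14, c=0*2+0+8=8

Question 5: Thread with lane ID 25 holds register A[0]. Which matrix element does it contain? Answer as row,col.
6,2

25: grp=6,tig=1
[0] (6+0,1*2+0+0) = (6,2)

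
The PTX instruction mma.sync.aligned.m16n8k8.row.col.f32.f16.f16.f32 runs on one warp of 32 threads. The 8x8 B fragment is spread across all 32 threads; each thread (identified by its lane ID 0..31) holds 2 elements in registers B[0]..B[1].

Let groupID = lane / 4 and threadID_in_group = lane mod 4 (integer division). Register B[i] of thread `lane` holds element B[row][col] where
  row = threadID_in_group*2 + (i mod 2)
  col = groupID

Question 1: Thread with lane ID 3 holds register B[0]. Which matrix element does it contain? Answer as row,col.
lane 3→3/4=0, 3 mod 4=3
i=0  r:2·3+0→6  c:0

6,0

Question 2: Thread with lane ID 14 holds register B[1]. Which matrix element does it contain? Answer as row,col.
L=14->gid=14>>2=3, tid=14&3=2
[1]->row 2·2+1=5  col gid=3

5,3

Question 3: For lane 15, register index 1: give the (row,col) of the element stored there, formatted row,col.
7,3

15: G=3,T=3
[1] (3*2+1,3) = (7,3)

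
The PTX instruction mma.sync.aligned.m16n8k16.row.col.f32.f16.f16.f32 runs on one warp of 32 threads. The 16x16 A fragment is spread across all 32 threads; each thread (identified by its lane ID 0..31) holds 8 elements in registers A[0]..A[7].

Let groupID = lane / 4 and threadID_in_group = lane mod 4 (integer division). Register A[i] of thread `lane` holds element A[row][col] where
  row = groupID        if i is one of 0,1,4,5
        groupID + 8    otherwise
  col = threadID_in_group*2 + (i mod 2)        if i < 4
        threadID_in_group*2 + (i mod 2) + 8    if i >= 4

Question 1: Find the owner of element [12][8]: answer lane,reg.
r: 12->gid=4,r8=1  c: 8->c8=1,tid=0,i&1=0
L=4*4+0=16  i=1*4+1*2+0=6

16,6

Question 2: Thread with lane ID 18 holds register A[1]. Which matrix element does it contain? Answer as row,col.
L=18=>grp=18>>2=4, tig=18&3=2
[1]=>row 4+0=4  col 2·2+1+0=5

4,5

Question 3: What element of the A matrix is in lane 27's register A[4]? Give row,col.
6,14

L=27⇒gr=27>>2=6, th=27&3=3
[4]⇒row 6+0=6  col 3·2+0+8=14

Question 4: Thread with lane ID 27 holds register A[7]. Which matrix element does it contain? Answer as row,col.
lane 27: G=6 (27/4), T=3 (27%4)
i=7: r=6+8=14, c=3*2+1+8=15

14,15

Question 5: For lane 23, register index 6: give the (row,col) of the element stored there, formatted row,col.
13,14

L=23⇒gr=23>>2=5, th=23&3=3
[6]⇒row 5+8=13  col 3·2+0+8=14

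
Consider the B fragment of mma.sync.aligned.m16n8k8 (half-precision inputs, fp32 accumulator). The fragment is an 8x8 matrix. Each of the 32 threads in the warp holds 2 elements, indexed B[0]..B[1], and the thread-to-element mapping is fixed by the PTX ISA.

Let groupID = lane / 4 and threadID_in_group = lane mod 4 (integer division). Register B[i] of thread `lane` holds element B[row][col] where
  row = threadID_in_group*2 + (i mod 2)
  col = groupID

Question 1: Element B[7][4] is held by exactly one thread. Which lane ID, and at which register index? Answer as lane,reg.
c:4=>grp=4  r:7=>tig=3,lo=1
L=4*4+3=19  i=1=1

19,1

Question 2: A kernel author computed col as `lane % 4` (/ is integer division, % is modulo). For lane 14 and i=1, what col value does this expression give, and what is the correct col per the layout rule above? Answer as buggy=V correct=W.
buggy=2 correct=3

`lane % 4`[14,1]⇒2
14: gr=3,th=2
[1] (2*2+1,3) = (5,3)
col: 2 vs 3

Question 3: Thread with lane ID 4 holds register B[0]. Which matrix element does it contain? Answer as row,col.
0,1

lane 4⇒4/4=1, 4 mod 4=0
i=0  r:2·0+0⇒0  c:1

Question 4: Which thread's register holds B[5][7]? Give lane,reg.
c=7→G=7  r=5→T=2,p=1
L=7*4+2=30  i=1=1

30,1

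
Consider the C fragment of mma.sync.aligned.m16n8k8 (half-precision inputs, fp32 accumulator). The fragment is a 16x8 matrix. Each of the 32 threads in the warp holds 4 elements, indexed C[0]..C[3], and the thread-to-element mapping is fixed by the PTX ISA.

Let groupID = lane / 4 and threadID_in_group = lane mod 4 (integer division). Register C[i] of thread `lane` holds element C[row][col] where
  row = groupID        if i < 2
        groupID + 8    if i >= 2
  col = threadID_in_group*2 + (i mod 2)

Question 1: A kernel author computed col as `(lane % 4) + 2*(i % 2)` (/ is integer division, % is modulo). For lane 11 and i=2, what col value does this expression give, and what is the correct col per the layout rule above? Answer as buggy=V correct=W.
buggy=3 correct=6

`(lane % 4) + 2*(i % 2)`[11,2]→3
lane 11→11/4=2, 11 mod 4=3
i=2  r:2+8→10  c:2·3+0→6
col: 3 vs 6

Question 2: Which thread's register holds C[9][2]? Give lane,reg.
r=9->g=1,rb=1  c=2->t=1,b0=0
L=1*4+1=5  i=1*2+0=2

5,2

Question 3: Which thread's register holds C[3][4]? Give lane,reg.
14,0

r=3⇒gr=3,Rb=0  c=4⇒th=2,odd=0
L=3*4+2=14  i=0*2+0=0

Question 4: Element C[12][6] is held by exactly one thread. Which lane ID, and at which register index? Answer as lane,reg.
r:12=>grp=4,rB=1  c:6=>tig=3,lo=0
L=4*4+3=19  i=1*2+0=2

19,2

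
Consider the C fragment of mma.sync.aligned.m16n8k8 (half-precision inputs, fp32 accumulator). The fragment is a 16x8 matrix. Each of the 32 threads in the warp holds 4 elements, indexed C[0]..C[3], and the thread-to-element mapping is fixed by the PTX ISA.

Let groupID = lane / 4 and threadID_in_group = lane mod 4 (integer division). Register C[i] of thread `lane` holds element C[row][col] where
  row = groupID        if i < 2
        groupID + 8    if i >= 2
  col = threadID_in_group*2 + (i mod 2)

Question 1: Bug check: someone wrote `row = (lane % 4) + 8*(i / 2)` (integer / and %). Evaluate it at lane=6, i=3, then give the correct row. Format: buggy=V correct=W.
buggy=10 correct=9

`(lane % 4) + 8*(i / 2)`[6,3]→10
L=6→G=6>>2=1, T=6&3=2
[3]→row 1+8=9  col 2·2+1=5
row: 10 vs 9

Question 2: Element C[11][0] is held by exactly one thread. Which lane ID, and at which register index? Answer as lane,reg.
12,2

r=11→G=3,rhi=1  c=0→T=0,p=0
L=3*4+0=12  i=1*2+0=2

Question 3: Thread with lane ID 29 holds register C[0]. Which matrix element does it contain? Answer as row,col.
7,2

L=29->g=29>>2=7, t=29&3=1
[0]->row 7+0=7  col 1·2+0=2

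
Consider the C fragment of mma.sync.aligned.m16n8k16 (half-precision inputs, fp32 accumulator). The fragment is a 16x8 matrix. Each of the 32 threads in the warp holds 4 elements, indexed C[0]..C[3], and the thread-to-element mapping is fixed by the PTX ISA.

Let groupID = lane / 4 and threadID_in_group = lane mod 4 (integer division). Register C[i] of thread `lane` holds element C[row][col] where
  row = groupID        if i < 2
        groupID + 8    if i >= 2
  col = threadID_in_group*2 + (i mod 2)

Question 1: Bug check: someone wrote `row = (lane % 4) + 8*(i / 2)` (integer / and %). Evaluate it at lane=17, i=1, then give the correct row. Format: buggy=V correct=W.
`(lane % 4) + 8*(i / 2)`[17,1]->1
L=17->gid=17>>2=4, tid=17&3=1
[1]->row 4+0=4  col 1·2+1=3
row: 1 vs 4

buggy=1 correct=4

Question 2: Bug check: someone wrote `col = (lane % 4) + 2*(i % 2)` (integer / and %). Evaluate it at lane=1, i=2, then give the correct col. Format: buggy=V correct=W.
`(lane % 4) + 2*(i % 2)`[1,2]->1
1: g=0,t=1
[2] (0+8,1*2+0) = (8,2)
col: 1 vs 2

buggy=1 correct=2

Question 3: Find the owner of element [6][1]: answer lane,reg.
r=6->g=6,rb=0  c=1->t=0,b0=1
L=6*4+0=24  i=0*2+1=1

24,1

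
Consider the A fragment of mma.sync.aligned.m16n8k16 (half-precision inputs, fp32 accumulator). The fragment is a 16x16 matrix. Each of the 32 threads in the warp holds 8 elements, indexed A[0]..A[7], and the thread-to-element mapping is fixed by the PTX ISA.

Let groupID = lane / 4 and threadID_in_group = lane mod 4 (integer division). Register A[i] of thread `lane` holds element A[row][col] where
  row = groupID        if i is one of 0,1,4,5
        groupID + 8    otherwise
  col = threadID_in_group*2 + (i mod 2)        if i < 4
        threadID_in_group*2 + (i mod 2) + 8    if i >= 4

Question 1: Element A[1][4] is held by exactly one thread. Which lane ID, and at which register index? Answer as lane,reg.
r:1=>grp=1,rB=0  c:4=>cB=0,tig=2,lo=0
L=1*4+2=6  i=0*4+0*2+0=0

6,0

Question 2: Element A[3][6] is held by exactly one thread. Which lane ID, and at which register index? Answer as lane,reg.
15,0

r=3->g=3,rb=0  c=6->cb=0,t=3,b0=0
L=3*4+3=15  i=0*4+0*2+0=0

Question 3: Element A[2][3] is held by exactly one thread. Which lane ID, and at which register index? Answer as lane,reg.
9,1

r=2⇒gr=2,Rb=0  c=3⇒Cb=0,th=1,odd=1
L=2*4+1=9  i=0*4+0*2+1=1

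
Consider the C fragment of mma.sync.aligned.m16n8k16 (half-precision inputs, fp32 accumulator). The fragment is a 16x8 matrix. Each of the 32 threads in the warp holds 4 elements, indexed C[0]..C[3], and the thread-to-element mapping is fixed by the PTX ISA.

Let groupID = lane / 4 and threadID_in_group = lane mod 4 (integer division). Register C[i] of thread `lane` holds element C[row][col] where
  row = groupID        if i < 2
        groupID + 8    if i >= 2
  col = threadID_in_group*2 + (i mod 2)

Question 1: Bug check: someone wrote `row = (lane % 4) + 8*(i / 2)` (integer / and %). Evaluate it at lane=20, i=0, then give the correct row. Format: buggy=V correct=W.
buggy=0 correct=5

`(lane % 4) + 8*(i / 2)`[20,0]->0
lane 20: gid=5 (20/4), tid=0 (20%4)
i=0: r=5+0=5, c=0*2+0=0
row: 0 vs 5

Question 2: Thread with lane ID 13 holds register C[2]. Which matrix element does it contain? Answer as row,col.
11,2

lane 13⇒13/4=3, 13 mod 4=1
i=2  r:3+8⇒11  c:2·1+0⇒2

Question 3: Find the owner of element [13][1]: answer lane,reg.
20,3

r=13⇒gr=5,Rb=1  c=1⇒th=0,odd=1
L=5*4+0=20  i=1*2+1=3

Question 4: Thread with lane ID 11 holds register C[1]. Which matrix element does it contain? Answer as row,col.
lane 11->11/4=2, 11 mod 4=3
i=1  r:2+0->2  c:2·3+1->7

2,7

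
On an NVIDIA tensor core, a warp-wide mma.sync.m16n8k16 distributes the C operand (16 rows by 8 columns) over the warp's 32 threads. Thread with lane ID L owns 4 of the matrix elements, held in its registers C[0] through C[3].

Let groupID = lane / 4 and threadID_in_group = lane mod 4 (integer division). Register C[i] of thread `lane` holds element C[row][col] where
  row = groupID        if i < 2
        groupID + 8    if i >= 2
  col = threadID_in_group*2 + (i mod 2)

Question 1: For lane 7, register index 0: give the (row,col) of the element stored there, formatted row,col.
lane 7⇒7/4=1, 7 mod 4=3
i=0  r:1+0⇒1  c:2·3+0⇒6

1,6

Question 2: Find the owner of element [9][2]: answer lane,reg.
r=9→G=1,rhi=1  c=2→T=1,p=0
L=1*4+1=5  i=1*2+0=2

5,2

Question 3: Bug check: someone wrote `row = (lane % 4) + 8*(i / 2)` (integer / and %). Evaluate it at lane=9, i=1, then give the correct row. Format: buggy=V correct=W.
`(lane % 4) + 8*(i / 2)`[9,1]->1
lane 9->9/4=2, 9 mod 4=1
i=1  r:2+0->2  c:2·1+1->3
row: 1 vs 2

buggy=1 correct=2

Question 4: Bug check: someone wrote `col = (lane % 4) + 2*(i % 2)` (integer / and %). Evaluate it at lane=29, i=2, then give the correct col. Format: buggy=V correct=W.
`(lane % 4) + 2*(i % 2)`[29,2]=>1
lane 29: grp=7 (29/4), tig=1 (29%4)
i=2: r=7+8=15, c=1*2+0=2
col: 1 vs 2

buggy=1 correct=2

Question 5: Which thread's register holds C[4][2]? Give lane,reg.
17,0

r=4->g=4,rb=0  c=2->t=1,b0=0
L=4*4+1=17  i=0*2+0=0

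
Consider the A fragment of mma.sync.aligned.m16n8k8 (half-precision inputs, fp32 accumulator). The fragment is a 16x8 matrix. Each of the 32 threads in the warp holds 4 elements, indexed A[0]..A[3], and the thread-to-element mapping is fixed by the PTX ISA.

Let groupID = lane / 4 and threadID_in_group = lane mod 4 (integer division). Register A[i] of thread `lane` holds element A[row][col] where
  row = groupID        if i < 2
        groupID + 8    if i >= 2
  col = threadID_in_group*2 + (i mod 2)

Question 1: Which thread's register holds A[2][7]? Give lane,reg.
11,1

r: 2->gid=2,r8=0  c: 7->tid=3,i&1=1
L=2*4+3=11  i=0*2+1=1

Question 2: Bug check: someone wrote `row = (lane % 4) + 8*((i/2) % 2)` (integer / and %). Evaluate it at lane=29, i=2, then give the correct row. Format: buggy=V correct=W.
`(lane % 4) + 8*((i/2) % 2)`[29,2]->9
lane 29: g=7 (29/4), t=1 (29%4)
i=2: r=7+8=15, c=1*2+0=2
row: 9 vs 15

buggy=9 correct=15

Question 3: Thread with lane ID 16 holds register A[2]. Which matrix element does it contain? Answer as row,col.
lane 16→16/4=4, 16 mod 4=0
i=2  r:4+8→12  c:2·0+0→0

12,0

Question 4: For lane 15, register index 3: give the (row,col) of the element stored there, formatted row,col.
L=15=>grp=15>>2=3, tig=15&3=3
[3]=>row 3+8=11  col 3·2+1=7

11,7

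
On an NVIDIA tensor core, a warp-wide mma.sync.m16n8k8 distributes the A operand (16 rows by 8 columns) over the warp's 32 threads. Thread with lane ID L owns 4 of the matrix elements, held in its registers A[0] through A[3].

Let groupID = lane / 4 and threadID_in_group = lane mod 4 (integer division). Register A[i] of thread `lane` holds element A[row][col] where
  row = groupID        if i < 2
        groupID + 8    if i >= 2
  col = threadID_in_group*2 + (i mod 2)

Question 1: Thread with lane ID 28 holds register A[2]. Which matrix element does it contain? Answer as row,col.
15,0

lane 28: grp=7 (28/4), tig=0 (28%4)
i=2: r=7+8=15, c=0*2+0=0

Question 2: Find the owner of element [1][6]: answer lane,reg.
r: 1->gid=1,r8=0  c: 6->tid=3,i&1=0
L=1*4+3=7  i=0*2+0=0

7,0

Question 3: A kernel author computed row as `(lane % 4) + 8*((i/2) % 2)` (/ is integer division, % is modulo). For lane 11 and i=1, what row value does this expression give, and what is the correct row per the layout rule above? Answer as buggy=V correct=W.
buggy=3 correct=2

`(lane % 4) + 8*((i/2) % 2)`[11,1]⇒3
11: gr=2,th=3
[1] (2+0,3*2+1) = (2,7)
row: 3 vs 2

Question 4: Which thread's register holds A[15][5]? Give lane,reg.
r=15⇒gr=7,Rb=1  c=5⇒th=2,odd=1
L=7*4+2=30  i=1*2+1=3

30,3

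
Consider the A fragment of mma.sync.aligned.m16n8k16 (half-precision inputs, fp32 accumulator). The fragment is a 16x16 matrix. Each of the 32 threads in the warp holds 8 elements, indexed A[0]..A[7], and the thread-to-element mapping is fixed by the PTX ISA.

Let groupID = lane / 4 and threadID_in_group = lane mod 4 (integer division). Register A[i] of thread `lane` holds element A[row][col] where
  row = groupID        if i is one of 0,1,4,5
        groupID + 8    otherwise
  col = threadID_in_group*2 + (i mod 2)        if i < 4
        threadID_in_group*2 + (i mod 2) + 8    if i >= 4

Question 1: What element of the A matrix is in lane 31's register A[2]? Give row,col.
15,6

lane 31: G=7 (31/4), T=3 (31%4)
i=2: r=7+8=15, c=3*2+0+0=6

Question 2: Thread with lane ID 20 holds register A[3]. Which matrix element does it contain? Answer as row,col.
13,1

lane 20⇒20/4=5, 20 mod 4=0
i=3  r:5+8⇒13  c:2·0+1+0⇒1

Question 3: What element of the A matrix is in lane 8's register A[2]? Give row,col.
10,0

L=8=>grp=8>>2=2, tig=8&3=0
[2]=>row 2+8=10  col 0·2+0+0=0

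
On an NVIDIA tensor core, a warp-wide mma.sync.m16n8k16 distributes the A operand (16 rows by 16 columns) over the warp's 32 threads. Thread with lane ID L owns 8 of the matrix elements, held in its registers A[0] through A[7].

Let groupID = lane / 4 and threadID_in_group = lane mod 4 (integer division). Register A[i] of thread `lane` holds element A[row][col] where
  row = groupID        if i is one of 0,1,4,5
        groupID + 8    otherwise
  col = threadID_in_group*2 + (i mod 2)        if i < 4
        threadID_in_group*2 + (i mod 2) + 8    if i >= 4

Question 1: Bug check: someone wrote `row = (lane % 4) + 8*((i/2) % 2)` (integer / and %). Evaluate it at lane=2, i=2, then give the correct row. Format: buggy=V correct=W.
buggy=10 correct=8

`(lane % 4) + 8*((i/2) % 2)`[2,2]=>10
lane 2=>2/4=0, 2 mod 4=2
i=2  r:0+8=>8  c:2·2+0+0=>4
row: 10 vs 8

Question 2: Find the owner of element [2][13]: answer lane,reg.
10,5

r=2->g=2,rb=0  c=13->cb=1,t=2,b0=1
L=2*4+2=10  i=1*4+0*2+1=5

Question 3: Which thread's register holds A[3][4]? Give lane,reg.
r: 3->gid=3,r8=0  c: 4->c8=0,tid=2,i&1=0
L=3*4+2=14  i=0*4+0*2+0=0

14,0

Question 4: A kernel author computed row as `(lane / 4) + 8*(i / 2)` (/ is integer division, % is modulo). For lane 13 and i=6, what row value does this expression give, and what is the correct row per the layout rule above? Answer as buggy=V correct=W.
buggy=27 correct=11

`(lane / 4) + 8*(i / 2)`[13,6]⇒27
lane 13⇒13/4=3, 13 mod 4=1
i=6  r:3+8⇒11  c:2·1+0+8⇒10
row: 27 vs 11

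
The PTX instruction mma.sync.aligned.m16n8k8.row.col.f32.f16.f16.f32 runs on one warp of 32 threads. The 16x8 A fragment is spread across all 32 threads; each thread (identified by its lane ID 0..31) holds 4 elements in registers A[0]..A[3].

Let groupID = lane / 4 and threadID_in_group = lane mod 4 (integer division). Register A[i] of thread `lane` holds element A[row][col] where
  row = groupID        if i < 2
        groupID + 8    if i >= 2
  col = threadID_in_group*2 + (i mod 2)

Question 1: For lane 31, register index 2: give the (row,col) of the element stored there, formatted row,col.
15,6

lane 31: g=7 (31/4), t=3 (31%4)
i=2: r=7+8=15, c=3*2+0=6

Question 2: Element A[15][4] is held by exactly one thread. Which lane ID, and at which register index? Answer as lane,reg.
30,2

r=15->g=7,rb=1  c=4->t=2,b0=0
L=7*4+2=30  i=1*2+0=2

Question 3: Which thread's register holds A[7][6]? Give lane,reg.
r=7->g=7,rb=0  c=6->t=3,b0=0
L=7*4+3=31  i=0*2+0=0

31,0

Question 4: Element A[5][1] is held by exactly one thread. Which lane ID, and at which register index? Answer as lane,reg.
r=5→G=5,rhi=0  c=1→T=0,p=1
L=5*4+0=20  i=0*2+1=1

20,1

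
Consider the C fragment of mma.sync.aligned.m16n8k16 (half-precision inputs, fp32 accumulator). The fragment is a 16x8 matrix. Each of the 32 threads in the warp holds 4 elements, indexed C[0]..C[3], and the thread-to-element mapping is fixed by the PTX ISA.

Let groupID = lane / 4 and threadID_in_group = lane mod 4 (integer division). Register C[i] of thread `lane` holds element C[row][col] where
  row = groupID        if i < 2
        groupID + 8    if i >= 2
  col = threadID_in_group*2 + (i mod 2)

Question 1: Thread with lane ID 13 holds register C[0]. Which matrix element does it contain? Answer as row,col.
lane 13=>13/4=3, 13 mod 4=1
i=0  r:3+0=>3  c:2·1+0=>2

3,2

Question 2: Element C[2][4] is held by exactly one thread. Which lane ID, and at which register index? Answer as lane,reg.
10,0

r=2→G=2,rhi=0  c=4→T=2,p=0
L=2*4+2=10  i=0*2+0=0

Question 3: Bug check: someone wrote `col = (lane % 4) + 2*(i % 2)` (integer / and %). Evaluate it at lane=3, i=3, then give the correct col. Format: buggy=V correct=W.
`(lane % 4) + 2*(i % 2)`[3,3]->5
lane 3->3/4=0, 3 mod 4=3
i=3  r:0+8->8  c:2·3+1->7
col: 5 vs 7

buggy=5 correct=7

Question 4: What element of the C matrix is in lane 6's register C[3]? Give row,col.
9,5

lane 6->6/4=1, 6 mod 4=2
i=3  r:1+8->9  c:2·2+1->5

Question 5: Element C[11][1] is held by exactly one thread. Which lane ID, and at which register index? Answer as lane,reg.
r=11→G=3,rhi=1  c=1→T=0,p=1
L=3*4+0=12  i=1*2+1=3

12,3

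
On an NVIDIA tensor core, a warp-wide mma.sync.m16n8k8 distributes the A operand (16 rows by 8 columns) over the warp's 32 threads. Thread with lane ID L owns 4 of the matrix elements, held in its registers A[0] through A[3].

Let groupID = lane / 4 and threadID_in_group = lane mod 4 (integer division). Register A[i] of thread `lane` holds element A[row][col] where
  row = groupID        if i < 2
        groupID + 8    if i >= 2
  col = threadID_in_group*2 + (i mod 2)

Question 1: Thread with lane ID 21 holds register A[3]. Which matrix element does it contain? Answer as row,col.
13,3

21: gr=5,th=1
[3] (5+8,1*2+1) = (13,3)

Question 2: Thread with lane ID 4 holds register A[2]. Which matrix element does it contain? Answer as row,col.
lane 4=>4/4=1, 4 mod 4=0
i=2  r:1+8=>9  c:2·0+0=>0

9,0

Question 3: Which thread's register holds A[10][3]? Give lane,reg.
9,3

r=10→G=2,rhi=1  c=3→T=1,p=1
L=2*4+1=9  i=1*2+1=3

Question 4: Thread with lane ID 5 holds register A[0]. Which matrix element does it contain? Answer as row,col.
1,2

lane 5: gid=1 (5/4), tid=1 (5%4)
i=0: r=1+0=1, c=1*2+0=2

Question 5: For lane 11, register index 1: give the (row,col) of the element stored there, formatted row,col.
2,7

lane 11: gr=2 (11/4), th=3 (11%4)
i=1: r=2+0=2, c=3*2+1=7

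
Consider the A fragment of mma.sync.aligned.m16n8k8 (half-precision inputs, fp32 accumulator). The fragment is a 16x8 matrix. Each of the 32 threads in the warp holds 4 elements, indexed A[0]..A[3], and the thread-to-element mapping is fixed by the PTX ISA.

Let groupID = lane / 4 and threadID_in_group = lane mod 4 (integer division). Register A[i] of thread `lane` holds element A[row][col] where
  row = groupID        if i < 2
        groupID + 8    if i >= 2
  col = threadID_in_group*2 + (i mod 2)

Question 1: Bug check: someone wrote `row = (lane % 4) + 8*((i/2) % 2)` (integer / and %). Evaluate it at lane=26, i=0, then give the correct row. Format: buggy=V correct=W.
`(lane % 4) + 8*((i/2) % 2)`[26,0]⇒2
26: gr=6,th=2
[0] (6+0,2*2+0) = (6,4)
row: 2 vs 6

buggy=2 correct=6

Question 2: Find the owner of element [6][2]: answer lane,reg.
r=6->g=6,rb=0  c=2->t=1,b0=0
L=6*4+1=25  i=0*2+0=0

25,0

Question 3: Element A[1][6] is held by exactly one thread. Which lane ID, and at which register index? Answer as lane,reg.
7,0

r=1→G=1,rhi=0  c=6→T=3,p=0
L=1*4+3=7  i=0*2+0=0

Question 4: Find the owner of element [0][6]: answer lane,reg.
r=0->g=0,rb=0  c=6->t=3,b0=0
L=0*4+3=3  i=0*2+0=0

3,0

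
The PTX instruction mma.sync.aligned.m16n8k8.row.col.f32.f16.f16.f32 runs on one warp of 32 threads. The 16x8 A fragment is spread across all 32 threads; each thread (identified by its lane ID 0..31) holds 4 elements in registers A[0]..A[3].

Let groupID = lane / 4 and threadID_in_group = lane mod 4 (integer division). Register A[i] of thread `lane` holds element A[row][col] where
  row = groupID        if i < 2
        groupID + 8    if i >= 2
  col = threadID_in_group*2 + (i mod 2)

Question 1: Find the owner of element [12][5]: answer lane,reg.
r=12→G=4,rhi=1  c=5→T=2,p=1
L=4*4+2=18  i=1*2+1=3

18,3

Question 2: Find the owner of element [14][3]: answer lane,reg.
25,3

r=14→G=6,rhi=1  c=3→T=1,p=1
L=6*4+1=25  i=1*2+1=3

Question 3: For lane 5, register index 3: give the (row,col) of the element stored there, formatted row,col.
lane 5: gr=1 (5/4), th=1 (5%4)
i=3: r=1+8=9, c=1*2+1=3

9,3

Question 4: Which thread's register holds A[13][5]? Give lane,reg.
r:13=>grp=5,rB=1  c:5=>tig=2,lo=1
L=5*4+2=22  i=1*2+1=3

22,3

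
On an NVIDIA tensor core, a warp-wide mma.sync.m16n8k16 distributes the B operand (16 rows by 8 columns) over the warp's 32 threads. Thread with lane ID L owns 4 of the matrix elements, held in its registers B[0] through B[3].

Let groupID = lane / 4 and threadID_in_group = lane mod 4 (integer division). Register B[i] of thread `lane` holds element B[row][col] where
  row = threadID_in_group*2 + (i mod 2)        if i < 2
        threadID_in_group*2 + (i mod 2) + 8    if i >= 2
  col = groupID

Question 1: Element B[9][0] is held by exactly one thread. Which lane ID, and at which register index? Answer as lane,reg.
c: 0->gid=0  r: 9->r8=1,tid=0,i&1=1
L=0*4+0=0  i=1*2+1=3

0,3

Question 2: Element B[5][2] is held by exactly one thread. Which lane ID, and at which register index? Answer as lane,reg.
10,1

c:2=>grp=2  r:5=>rB=0,tig=2,lo=1
L=2*4+2=10  i=0*2+1=1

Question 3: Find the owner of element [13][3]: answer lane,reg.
14,3

c=3⇒gr=3  r=13⇒Rb=1,th=2,odd=1
L=3*4+2=14  i=1*2+1=3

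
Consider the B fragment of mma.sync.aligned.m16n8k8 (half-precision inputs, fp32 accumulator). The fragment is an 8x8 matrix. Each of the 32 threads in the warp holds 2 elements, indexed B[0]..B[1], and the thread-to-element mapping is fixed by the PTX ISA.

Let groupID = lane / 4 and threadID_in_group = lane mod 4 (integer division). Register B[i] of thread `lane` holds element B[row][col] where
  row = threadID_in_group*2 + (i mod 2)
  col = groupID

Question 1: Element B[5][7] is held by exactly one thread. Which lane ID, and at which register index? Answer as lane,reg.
30,1

c: 7->gid=7  r: 5->tid=2,i&1=1
L=7*4+2=30  i=1=1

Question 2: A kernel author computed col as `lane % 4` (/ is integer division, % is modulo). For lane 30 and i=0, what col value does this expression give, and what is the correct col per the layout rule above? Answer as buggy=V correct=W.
buggy=2 correct=7

`lane % 4`[30,0]⇒2
lane 30: gr=7 (30/4), th=2 (30%4)
i=0: r=2*2+0=4, c=gr=7
col: 2 vs 7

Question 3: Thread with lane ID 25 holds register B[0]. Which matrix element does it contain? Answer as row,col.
25: g=6,t=1
[0] (1*2+0,6) = (2,6)

2,6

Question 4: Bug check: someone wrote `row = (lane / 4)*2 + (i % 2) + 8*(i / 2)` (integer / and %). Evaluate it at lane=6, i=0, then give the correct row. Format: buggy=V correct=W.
buggy=2 correct=4

`(lane / 4)*2 + (i % 2) + 8*(i / 2)`[6,0]->2
L=6->g=6>>2=1, t=6&3=2
[0]->row 2·2+0=4  col g=1
row: 2 vs 4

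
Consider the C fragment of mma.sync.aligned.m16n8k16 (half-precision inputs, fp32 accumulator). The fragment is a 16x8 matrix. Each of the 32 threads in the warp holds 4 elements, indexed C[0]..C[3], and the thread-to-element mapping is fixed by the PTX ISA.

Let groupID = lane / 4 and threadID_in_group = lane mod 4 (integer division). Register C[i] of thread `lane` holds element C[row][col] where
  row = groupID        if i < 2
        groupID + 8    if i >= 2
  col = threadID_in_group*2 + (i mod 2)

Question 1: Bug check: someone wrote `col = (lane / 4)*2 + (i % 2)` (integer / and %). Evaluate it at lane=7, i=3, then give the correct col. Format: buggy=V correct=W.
`(lane / 4)*2 + (i % 2)`[7,3]→3
L=7→G=7>>2=1, T=7&3=3
[3]→row 1+8=9  col 3·2+1=7
col: 3 vs 7

buggy=3 correct=7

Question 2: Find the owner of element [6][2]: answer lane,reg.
25,0

r=6⇒gr=6,Rb=0  c=2⇒th=1,odd=0
L=6*4+1=25  i=0*2+0=0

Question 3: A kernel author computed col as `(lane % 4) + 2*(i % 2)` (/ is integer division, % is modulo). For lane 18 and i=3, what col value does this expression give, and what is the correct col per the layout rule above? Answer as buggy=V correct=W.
`(lane % 4) + 2*(i % 2)`[18,3]→4
lane 18: G=4 (18/4), T=2 (18%4)
i=3: r=4+8=12, c=2*2+1=5
col: 4 vs 5

buggy=4 correct=5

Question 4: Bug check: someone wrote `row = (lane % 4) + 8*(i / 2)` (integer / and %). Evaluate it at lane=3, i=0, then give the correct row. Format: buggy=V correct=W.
`(lane % 4) + 8*(i / 2)`[3,0]->3
lane 3->3/4=0, 3 mod 4=3
i=0  r:0+0->0  c:2·3+0->6
row: 3 vs 0

buggy=3 correct=0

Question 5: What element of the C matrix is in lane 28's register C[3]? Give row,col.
lane 28→28/4=7, 28 mod 4=0
i=3  r:7+8→15  c:2·0+1→1

15,1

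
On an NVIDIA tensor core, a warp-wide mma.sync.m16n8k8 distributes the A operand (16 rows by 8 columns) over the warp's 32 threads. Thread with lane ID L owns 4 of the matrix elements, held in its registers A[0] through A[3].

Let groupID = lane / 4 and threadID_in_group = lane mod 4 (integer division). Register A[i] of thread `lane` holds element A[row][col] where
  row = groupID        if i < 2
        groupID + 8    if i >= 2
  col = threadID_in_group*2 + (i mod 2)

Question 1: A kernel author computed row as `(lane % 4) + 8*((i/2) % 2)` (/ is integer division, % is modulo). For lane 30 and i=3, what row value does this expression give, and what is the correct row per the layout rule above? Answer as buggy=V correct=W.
`(lane % 4) + 8*((i/2) % 2)`[30,3]⇒10
lane 30: gr=7 (30/4), th=2 (30%4)
i=3: r=7+8=15, c=2*2+1=5
row: 10 vs 15

buggy=10 correct=15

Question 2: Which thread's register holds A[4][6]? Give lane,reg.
19,0

r: 4->gid=4,r8=0  c: 6->tid=3,i&1=0
L=4*4+3=19  i=0*2+0=0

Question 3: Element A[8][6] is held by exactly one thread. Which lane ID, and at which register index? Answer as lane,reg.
3,2

r=8⇒gr=0,Rb=1  c=6⇒th=3,odd=0
L=0*4+3=3  i=1*2+0=2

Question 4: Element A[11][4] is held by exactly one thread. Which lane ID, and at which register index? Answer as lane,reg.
14,2

r=11→G=3,rhi=1  c=4→T=2,p=0
L=3*4+2=14  i=1*2+0=2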